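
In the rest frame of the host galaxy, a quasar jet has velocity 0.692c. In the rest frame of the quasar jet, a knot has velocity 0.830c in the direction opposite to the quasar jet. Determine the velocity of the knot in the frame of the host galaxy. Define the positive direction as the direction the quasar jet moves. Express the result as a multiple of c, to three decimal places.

With v = 0.692 and u' = -0.830 (in units of c),
u = (u' + v)/(1 + u'v/c²):
u = (-0.830 + 0.692) / (1 + (-0.830)·0.692) = -0.1380/0.4256 = -0.3242

-0.324c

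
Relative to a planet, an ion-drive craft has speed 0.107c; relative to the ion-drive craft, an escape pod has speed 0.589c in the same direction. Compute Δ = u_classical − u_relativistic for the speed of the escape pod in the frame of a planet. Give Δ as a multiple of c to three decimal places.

Galilean: u_cl = 0.589 + 0.107 = 0.6960.
Relativistic: u_rel = (0.589 + 0.107) / (1 + 0.589·0.107) = 0.6960/1.0630 = 0.6547.
Δ = 0.6960 − 0.6547 = 0.0413.

Δ = 0.041c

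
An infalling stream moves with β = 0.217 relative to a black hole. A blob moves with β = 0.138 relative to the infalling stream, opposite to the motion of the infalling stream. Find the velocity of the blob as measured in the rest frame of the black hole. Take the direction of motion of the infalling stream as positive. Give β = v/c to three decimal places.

With v = 0.217 and u' = -0.138 (in units of c),
u = (u' + v)/(1 + u'v/c²):
u = (-0.138 + 0.217) / (1 + (-0.138)·0.217) = 0.0790/0.9701 = 0.0814

β = +0.081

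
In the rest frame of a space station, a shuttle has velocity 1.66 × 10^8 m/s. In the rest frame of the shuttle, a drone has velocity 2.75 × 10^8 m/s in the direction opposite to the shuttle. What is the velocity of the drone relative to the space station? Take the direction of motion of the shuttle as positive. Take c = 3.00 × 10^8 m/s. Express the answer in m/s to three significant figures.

-2.21 × 10^8 m/s

In units of c (dividing by 3.00 × 10^8 m/s): v = 0.553, u' = -0.917.
u = (u' + v)/(1 + u'v/c²):
u = (-0.917 + 0.553) / (1 + (-0.917)·0.553) = -0.3633/0.4928 = -0.7373
(Galilean addition would give -0.363c.)
Converting back: u = -0.7373 × 3.00 × 10^8 m/s.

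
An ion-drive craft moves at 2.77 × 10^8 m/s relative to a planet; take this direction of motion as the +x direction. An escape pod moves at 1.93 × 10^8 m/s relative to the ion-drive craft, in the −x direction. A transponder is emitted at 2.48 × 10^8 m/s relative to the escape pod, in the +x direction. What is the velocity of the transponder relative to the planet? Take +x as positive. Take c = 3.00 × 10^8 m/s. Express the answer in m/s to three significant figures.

+2.90 × 10^8 m/s

Apply u = (u' + v)/(1 + u'v/c²) successively, working outward toward the planet.
(Dividing each given speed by c = 3.00 × 10^8 m/s to work in units of c.)
Start: velocity of the ion-drive craft relative to the planet = 0.9233c.
Compose with the escape pod (u' = -0.643 in the ion-drive craft frame): u_1 = (-0.643 + 0.923) / (1 + (-0.643)·0.923) = 0.2800/0.4060 = 0.6897.
Compose with the transponder (u' = 0.827 in the escape pod frame): u_2 = (0.827 + 0.690) / (1 + 0.827·0.690) = 1.5163/1.5701 = 0.9657.
So u = 0.9657 × 3.00 × 10^8 m/s.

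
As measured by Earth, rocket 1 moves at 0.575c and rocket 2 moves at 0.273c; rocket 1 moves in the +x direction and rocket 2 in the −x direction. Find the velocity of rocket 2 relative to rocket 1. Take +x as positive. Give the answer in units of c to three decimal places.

β_A = 0.575, β_B = -0.273.
Transform to A's frame with the inverse velocity-addition law: u' = (u − v)/(1 − uv/c²), taking u = β_B and v = β_A.
u' = (-0.273 − 0.575) / (1 − (0.575)(-0.273)) = -0.8480/1.1570 = -0.7329.

-0.733c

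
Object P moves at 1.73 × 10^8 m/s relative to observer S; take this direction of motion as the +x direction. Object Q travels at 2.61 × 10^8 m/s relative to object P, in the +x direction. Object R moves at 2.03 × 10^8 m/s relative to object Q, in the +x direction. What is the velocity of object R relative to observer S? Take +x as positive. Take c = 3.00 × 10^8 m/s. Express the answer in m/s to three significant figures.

2.98 × 10^8 m/s

Apply u = (u' + v)/(1 + u'v/c²) successively, working outward toward observer S.
(Dividing each given speed by c = 3.00 × 10^8 m/s to work in units of c.)
Start: velocity of object P relative to observer S = 0.5767c.
Compose with object Q (u' = 0.870 in object P frame): u_1 = (0.870 + 0.577) / (1 + 0.870·0.577) = 1.4467/1.5017 = 0.9634.
Compose with object R (u' = 0.677 in object Q frame): u_2 = (0.677 + 0.963) / (1 + 0.677·0.963) = 1.6400/1.6519 = 0.9928.
So u = 0.9928 × 3.00 × 10^8 m/s.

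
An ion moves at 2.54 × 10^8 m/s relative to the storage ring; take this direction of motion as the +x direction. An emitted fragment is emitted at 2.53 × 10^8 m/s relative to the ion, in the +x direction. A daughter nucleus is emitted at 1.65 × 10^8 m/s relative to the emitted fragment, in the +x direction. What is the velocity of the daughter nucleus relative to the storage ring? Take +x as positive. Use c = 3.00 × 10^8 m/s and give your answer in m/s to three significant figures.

2.99 × 10^8 m/s

Apply u = (u' + v)/(1 + u'v/c²) successively, working outward toward the storage ring.
(Dividing each given speed by c = 3.00 × 10^8 m/s to work in units of c.)
Start: velocity of the ion relative to the storage ring = 0.8467c.
Compose with the emitted fragment (u' = 0.843 in the ion frame): u_1 = (0.843 + 0.847) / (1 + 0.843·0.847) = 1.6900/1.7140 = 0.9860.
Compose with the daughter nucleus (u' = 0.550 in the emitted fragment frame): u_2 = (0.550 + 0.986) / (1 + 0.550·0.986) = 1.5360/1.5423 = 0.9959.
So u = 0.9959 × 3.00 × 10^8 m/s.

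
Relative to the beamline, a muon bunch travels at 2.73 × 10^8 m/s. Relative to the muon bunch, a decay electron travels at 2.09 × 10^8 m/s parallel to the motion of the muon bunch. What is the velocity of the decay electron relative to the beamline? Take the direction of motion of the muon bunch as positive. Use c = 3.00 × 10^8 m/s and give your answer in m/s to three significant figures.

2.95 × 10^8 m/s

In units of c (dividing by 3.00 × 10^8 m/s): v = 0.910, u' = 0.697.
u = (u' + v)/(1 + u'v/c²):
u = (0.697 + 0.910) / (1 + 0.697·0.910) = 1.6067/1.6340 = 0.9833
(Galilean addition would give +1.607c, exceeding c.)
Converting back: u = 0.9833 × 3.00 × 10^8 m/s.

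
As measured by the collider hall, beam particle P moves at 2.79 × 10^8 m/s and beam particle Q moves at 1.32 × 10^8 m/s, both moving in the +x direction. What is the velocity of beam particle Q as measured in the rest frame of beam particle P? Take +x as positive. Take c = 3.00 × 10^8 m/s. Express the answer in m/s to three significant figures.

-2.49 × 10^8 m/s

β_A = 0.930, β_B = 0.440 (dividing each by c = 3.00 × 10^8 m/s).
Transform to A's frame with the inverse velocity-addition law: u' = (u − v)/(1 − uv/c²), taking u = β_B and v = β_A.
u' = (0.440 − 0.930) / (1 − (0.930)(0.440)) = -0.4900/0.5908 = -0.8294.
u' = -0.8294 × 3.00 × 10^8 m/s.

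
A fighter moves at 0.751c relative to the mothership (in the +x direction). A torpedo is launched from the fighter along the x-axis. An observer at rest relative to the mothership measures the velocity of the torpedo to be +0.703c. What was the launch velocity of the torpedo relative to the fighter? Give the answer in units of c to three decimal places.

Invert the composition law: u' = (u − v)/(1 − uv/c²).
u' = (0.703 − 0.751) / (1 − (0.703)(0.751)) = -0.0480/0.4720 = -0.1017.

-0.102c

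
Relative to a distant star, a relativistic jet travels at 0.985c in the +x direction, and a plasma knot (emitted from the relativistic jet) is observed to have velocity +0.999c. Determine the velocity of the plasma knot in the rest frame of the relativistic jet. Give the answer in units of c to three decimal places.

Invert the composition law: u' = (u − v)/(1 − uv/c²).
u' = (0.999 − 0.985) / (1 − (0.999)(0.985)) = 0.0140/0.0160 = 0.8758.

+0.876c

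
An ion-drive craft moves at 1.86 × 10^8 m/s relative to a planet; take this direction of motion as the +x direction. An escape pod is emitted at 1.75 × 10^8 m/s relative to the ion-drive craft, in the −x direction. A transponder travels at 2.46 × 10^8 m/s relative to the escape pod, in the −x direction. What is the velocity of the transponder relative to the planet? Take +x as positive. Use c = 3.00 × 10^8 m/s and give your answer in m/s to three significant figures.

-2.40 × 10^8 m/s

Apply u = (u' + v)/(1 + u'v/c²) successively, working outward toward the planet.
(Dividing each given speed by c = 3.00 × 10^8 m/s to work in units of c.)
Start: velocity of the ion-drive craft relative to the planet = 0.6200c.
Compose with the escape pod (u' = -0.583 in the ion-drive craft frame): u_1 = (-0.583 + 0.620) / (1 + (-0.583)·0.620) = 0.0367/0.6383 = 0.0574.
Compose with the transponder (u' = -0.820 in the escape pod frame): u_2 = (-0.820 + 0.057) / (1 + (-0.820)·0.057) = -0.7626/0.9529 = -0.8003.
So u = -0.8003 × 3.00 × 10^8 m/s.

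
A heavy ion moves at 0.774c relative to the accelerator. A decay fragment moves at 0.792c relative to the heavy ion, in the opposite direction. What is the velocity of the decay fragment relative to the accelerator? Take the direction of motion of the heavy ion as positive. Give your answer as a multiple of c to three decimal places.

With v = 0.774 and u' = -0.792 (in units of c),
u = (u' + v)/(1 + u'v/c²):
u = (-0.792 + 0.774) / (1 + (-0.792)·0.774) = -0.0180/0.3870 = -0.0465
(Galilean addition would give -0.018c.)

-0.047c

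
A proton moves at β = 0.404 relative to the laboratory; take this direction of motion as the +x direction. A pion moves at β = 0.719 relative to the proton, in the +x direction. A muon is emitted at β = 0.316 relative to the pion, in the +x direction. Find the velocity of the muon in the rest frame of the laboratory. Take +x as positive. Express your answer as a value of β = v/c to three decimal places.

Apply u = (u' + v)/(1 + u'v/c²) successively, working outward toward the laboratory.
Start: velocity of the proton relative to the laboratory = 0.4040c.
Compose with the pion (u' = 0.719 in the proton frame): u_1 = (0.719 + 0.404) / (1 + 0.719·0.404) = 1.1230/1.2905 = 0.8702.
Compose with the muon (u' = 0.316 in the pion frame): u_2 = (0.316 + 0.870) / (1 + 0.316·0.870) = 1.1862/1.2750 = 0.9304.

β = 0.930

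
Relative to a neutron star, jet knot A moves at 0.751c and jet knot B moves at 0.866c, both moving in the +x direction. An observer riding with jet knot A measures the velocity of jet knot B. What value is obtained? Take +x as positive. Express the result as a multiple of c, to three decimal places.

+0.329c

β_A = 0.751, β_B = 0.866.
Transform to A's frame with the inverse velocity-addition law: u' = (u − v)/(1 − uv/c²), taking u = β_B and v = β_A.
u' = (0.866 − 0.751) / (1 − (0.751)(0.866)) = 0.1150/0.3496 = 0.3289.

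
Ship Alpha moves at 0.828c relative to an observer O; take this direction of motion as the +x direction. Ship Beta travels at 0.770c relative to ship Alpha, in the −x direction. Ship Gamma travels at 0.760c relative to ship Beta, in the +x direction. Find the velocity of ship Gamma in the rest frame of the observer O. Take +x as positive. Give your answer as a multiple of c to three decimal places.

Apply u = (u' + v)/(1 + u'v/c²) successively, working outward toward the observer O.
Start: velocity of ship Alpha relative to the observer O = 0.8280c.
Compose with ship Beta (u' = -0.770 in ship Alpha frame): u_1 = (-0.770 + 0.828) / (1 + (-0.770)·0.828) = 0.0580/0.3624 = 0.1600.
Compose with ship Gamma (u' = 0.760 in ship Beta frame): u_2 = (0.760 + 0.160) / (1 + 0.760·0.160) = 0.9200/1.1216 = 0.8203.

+0.820c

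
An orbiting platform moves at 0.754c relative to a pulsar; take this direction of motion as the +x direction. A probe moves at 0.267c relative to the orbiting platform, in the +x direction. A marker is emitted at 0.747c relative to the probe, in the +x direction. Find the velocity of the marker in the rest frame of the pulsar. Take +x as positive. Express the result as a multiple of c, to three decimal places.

0.977c

Apply u = (u' + v)/(1 + u'v/c²) successively, working outward toward the pulsar.
Start: velocity of the orbiting platform relative to the pulsar = 0.7540c.
Compose with the probe (u' = 0.267 in the orbiting platform frame): u_1 = (0.267 + 0.754) / (1 + 0.267·0.754) = 1.0210/1.2013 = 0.8499.
Compose with the marker (u' = 0.747 in the probe frame): u_2 = (0.747 + 0.850) / (1 + 0.747·0.850) = 1.5969/1.6349 = 0.9768.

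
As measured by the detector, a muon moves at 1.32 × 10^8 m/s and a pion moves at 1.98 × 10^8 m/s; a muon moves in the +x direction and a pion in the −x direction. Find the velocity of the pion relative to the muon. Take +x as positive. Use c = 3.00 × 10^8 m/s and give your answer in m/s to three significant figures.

-2.56 × 10^8 m/s

β_A = 0.440, β_B = -0.660 (dividing each by c = 3.00 × 10^8 m/s).
Transform to A's frame with the inverse velocity-addition law: u' = (u − v)/(1 − uv/c²), taking u = β_B and v = β_A.
u' = (-0.660 − 0.440) / (1 − (0.440)(-0.660)) = -1.1000/1.2904 = -0.8524.
u' = -0.8524 × 3.00 × 10^8 m/s.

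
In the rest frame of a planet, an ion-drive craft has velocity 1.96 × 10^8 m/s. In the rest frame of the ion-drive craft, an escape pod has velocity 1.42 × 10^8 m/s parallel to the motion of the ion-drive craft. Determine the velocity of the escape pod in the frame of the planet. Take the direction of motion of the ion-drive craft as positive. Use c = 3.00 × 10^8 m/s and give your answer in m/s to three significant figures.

2.58 × 10^8 m/s

In units of c (dividing by 3.00 × 10^8 m/s): v = 0.653, u' = 0.473.
u = (u' + v)/(1 + u'v/c²):
u = (0.473 + 0.653) / (1 + 0.473·0.653) = 1.1267/1.3092 = 0.8605
Converting back: u = 0.8605 × 3.00 × 10^8 m/s.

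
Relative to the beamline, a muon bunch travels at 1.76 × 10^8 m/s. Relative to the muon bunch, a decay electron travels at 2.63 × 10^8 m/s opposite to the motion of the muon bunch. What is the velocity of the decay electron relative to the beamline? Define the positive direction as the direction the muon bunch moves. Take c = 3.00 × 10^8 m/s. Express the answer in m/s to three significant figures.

In units of c (dividing by 3.00 × 10^8 m/s): v = 0.587, u' = -0.877.
u = (u' + v)/(1 + u'v/c²):
u = (-0.877 + 0.587) / (1 + (-0.877)·0.587) = -0.2900/0.4857 = -0.5971
(Galilean addition would give -0.290c.)
Converting back: u = -0.5971 × 3.00 × 10^8 m/s.

-1.79 × 10^8 m/s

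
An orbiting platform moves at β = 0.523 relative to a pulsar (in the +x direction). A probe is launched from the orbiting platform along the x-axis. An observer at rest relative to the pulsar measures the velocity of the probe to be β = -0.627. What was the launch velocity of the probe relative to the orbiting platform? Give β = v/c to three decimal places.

β = -0.866

Invert the composition law: u' = (u − v)/(1 − uv/c²).
u' = (-0.627 − 0.523) / (1 − (-0.627)(0.523)) = -1.1500/1.3279 = -0.8660.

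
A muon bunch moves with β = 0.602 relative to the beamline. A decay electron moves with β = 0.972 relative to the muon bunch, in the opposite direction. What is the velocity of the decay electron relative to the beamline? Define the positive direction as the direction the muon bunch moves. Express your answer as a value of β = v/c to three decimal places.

With v = 0.602 and u' = -0.972 (in units of c),
u = (u' + v)/(1 + u'v/c²):
u = (-0.972 + 0.602) / (1 + (-0.972)·0.602) = -0.3700/0.4149 = -0.8919
(Galilean addition would give -0.370c.)

β = -0.892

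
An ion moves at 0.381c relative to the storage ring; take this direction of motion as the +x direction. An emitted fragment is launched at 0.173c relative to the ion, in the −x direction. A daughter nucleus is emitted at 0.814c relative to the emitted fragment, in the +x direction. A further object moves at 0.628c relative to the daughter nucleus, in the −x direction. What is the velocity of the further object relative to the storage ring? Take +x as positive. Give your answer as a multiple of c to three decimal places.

+0.556c

Apply u = (u' + v)/(1 + u'v/c²) successively, working outward toward the storage ring.
Start: velocity of the ion relative to the storage ring = 0.3810c.
Compose with the emitted fragment (u' = -0.173 in the ion frame): u_1 = (-0.173 + 0.381) / (1 + (-0.173)·0.381) = 0.2080/0.9341 = 0.2227.
Compose with the daughter nucleus (u' = 0.814 in the emitted fragment frame): u_2 = (0.814 + 0.223) / (1 + 0.814·0.223) = 1.0367/1.1813 = 0.8776.
Compose with the further object (u' = -0.628 in the daughter nucleus frame): u_3 = (-0.628 + 0.878) / (1 + (-0.628)·0.878) = 0.2496/0.4489 = 0.5561.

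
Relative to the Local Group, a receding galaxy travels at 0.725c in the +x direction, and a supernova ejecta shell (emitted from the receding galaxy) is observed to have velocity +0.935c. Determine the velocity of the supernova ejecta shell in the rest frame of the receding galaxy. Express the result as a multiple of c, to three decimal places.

+0.652c

Invert the composition law: u' = (u − v)/(1 − uv/c²).
u' = (0.935 − 0.725) / (1 − (0.935)(0.725)) = 0.2100/0.3221 = 0.6519.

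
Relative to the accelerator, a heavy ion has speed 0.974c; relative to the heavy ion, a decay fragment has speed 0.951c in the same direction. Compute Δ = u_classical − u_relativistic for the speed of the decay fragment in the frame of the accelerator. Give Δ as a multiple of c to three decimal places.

Galilean: u_cl = 0.951 + 0.974 = 1.9250.
Relativistic: u_rel = (0.951 + 0.974) / (1 + 0.951·0.974) = 1.9250/1.9263 = 0.9993.
Δ = 1.9250 − 0.9993 = 0.9257.
(The classical prediction exceeds c; the relativistic result does not.)

Δ = 0.926c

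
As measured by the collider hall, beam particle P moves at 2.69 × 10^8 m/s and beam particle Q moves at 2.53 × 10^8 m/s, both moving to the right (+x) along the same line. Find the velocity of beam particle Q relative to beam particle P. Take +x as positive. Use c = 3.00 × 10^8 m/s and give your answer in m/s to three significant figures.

-6.56 × 10^7 m/s

β_A = 0.897, β_B = 0.843 (dividing each by c = 3.00 × 10^8 m/s).
Transform to A's frame with the inverse velocity-addition law: u' = (u − v)/(1 − uv/c²), taking u = β_B and v = β_A.
u' = (0.843 − 0.897) / (1 − (0.897)(0.843)) = -0.0533/0.2438 = -0.2187.
u' = -0.2187 × 3.00 × 10^8 m/s.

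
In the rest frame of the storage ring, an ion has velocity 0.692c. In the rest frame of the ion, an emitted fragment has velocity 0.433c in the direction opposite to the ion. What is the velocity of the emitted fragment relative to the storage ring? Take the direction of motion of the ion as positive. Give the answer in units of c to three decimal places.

With v = 0.692 and u' = -0.433 (in units of c),
u = (u' + v)/(1 + u'v/c²):
u = (-0.433 + 0.692) / (1 + (-0.433)·0.692) = 0.2590/0.7004 = 0.3698

+0.370c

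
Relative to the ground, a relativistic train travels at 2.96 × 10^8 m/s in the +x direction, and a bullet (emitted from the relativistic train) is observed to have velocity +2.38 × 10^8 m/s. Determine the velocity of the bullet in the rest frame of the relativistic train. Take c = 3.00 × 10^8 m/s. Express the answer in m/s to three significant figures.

v = 0.987c, u = 0.793c.
Invert the composition law: u' = (u − v)/(1 − uv/c²).
u' = (0.793 − 0.987) / (1 − (0.793)(0.987)) = -0.1933/0.2172 = -0.8899.
u' = -0.8899 × 3.00 × 10^8 m/s.

-2.67 × 10^8 m/s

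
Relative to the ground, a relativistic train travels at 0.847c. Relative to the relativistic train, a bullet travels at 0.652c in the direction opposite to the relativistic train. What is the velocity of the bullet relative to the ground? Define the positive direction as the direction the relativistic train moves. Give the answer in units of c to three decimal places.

+0.436c

With v = 0.847 and u' = -0.652 (in units of c),
u = (u' + v)/(1 + u'v/c²):
u = (-0.652 + 0.847) / (1 + (-0.652)·0.847) = 0.1950/0.4478 = 0.4355
(Galilean addition would give +0.195c.)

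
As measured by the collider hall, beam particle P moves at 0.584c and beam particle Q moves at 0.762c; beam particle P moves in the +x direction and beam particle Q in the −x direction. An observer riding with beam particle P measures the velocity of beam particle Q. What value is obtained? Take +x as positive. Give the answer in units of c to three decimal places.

β_A = 0.584, β_B = -0.762.
Transform to A's frame with the inverse velocity-addition law: u' = (u − v)/(1 − uv/c²), taking u = β_B and v = β_A.
u' = (-0.762 − 0.584) / (1 − (0.584)(-0.762)) = -1.3460/1.4450 = -0.9315.

-0.931c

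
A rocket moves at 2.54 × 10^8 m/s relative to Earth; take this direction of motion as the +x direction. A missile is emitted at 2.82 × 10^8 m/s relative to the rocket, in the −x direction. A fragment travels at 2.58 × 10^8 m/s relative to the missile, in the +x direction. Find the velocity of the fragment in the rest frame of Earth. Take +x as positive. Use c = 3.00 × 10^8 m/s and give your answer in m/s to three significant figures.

+1.99 × 10^8 m/s

Apply u = (u' + v)/(1 + u'v/c²) successively, working outward toward Earth.
(Dividing each given speed by c = 3.00 × 10^8 m/s to work in units of c.)
Start: velocity of the rocket relative to Earth = 0.8467c.
Compose with the missile (u' = -0.940 in the rocket frame): u_1 = (-0.940 + 0.847) / (1 + (-0.940)·0.847) = -0.0933/0.2041 = -0.4572.
Compose with the fragment (u' = 0.860 in the missile frame): u_2 = (0.860 + (-0.457)) / (1 + 0.860·(-0.457)) = 0.4028/0.6068 = 0.6638.
So u = 0.6638 × 3.00 × 10^8 m/s.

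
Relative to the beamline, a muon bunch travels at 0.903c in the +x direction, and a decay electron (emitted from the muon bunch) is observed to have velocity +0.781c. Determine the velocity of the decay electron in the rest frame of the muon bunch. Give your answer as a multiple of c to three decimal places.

Invert the composition law: u' = (u − v)/(1 − uv/c²).
u' = (0.781 − 0.903) / (1 − (0.781)(0.903)) = -0.1220/0.2948 = -0.4139.

-0.414c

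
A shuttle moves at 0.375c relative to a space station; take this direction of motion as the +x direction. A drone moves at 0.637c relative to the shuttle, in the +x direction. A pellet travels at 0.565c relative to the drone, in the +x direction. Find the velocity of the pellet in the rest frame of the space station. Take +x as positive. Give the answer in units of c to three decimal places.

0.945c

Apply u = (u' + v)/(1 + u'v/c²) successively, working outward toward the space station.
Start: velocity of the shuttle relative to the space station = 0.3750c.
Compose with the drone (u' = 0.637 in the shuttle frame): u_1 = (0.637 + 0.375) / (1 + 0.637·0.375) = 1.0120/1.2389 = 0.8169.
Compose with the pellet (u' = 0.565 in the drone frame): u_2 = (0.565 + 0.817) / (1 + 0.565·0.817) = 1.3819/1.4615 = 0.9455.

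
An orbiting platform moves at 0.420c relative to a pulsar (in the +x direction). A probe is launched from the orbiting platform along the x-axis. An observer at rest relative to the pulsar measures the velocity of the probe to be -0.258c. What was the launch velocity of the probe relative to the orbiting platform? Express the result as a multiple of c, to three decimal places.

-0.612c

Invert the composition law: u' = (u − v)/(1 − uv/c²).
u' = (-0.258 − 0.420) / (1 − (-0.258)(0.420)) = -0.6780/1.1084 = -0.6117.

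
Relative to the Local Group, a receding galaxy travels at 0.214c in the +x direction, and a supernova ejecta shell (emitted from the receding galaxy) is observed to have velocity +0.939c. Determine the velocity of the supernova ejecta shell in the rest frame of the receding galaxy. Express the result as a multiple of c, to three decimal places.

Invert the composition law: u' = (u − v)/(1 − uv/c²).
u' = (0.939 − 0.214) / (1 − (0.939)(0.214)) = 0.7250/0.7991 = 0.9073.

+0.907c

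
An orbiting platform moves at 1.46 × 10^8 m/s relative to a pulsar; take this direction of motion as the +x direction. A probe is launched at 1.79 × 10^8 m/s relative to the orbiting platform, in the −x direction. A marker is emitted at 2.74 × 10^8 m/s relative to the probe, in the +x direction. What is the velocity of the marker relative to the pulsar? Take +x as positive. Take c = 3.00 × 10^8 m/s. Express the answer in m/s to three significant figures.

+2.65 × 10^8 m/s

Apply u = (u' + v)/(1 + u'v/c²) successively, working outward toward the pulsar.
(Dividing each given speed by c = 3.00 × 10^8 m/s to work in units of c.)
Start: velocity of the orbiting platform relative to the pulsar = 0.4867c.
Compose with the probe (u' = -0.597 in the orbiting platform frame): u_1 = (-0.597 + 0.487) / (1 + (-0.597)·0.487) = -0.1100/0.7096 = -0.1550.
Compose with the marker (u' = 0.913 in the probe frame): u_2 = (0.913 + (-0.155)) / (1 + 0.913·(-0.155)) = 0.7583/0.8584 = 0.8834.
So u = 0.8834 × 3.00 × 10^8 m/s.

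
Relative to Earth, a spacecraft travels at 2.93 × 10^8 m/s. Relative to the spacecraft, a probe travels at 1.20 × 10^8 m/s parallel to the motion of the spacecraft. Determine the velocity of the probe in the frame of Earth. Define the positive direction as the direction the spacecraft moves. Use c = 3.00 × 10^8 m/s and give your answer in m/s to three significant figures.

In units of c (dividing by 3.00 × 10^8 m/s): v = 0.977, u' = 0.400.
u = (u' + v)/(1 + u'v/c²):
u = (0.400 + 0.977) / (1 + 0.400·0.977) = 1.3767/1.3907 = 0.9899
(Galilean addition would give +1.377c, exceeding c.)
Converting back: u = 0.9899 × 3.00 × 10^8 m/s.

2.97 × 10^8 m/s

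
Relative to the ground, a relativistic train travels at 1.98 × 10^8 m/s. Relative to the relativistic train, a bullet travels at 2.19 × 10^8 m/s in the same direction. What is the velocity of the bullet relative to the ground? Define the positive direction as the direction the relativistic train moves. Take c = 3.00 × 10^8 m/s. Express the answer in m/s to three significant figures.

In units of c (dividing by 3.00 × 10^8 m/s): v = 0.660, u' = 0.730.
u = (u' + v)/(1 + u'v/c²):
u = (0.730 + 0.660) / (1 + 0.730·0.660) = 1.3900/1.4818 = 0.9380
(Galilean addition would give +1.390c, exceeding c.)
Converting back: u = 0.9380 × 3.00 × 10^8 m/s.

2.81 × 10^8 m/s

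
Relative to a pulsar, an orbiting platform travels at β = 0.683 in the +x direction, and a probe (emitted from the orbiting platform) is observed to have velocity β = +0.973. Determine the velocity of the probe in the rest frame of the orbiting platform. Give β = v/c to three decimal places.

β = +0.865

Invert the composition law: u' = (u − v)/(1 − uv/c²).
u' = (0.973 − 0.683) / (1 − (0.973)(0.683)) = 0.2900/0.3354 = 0.8645.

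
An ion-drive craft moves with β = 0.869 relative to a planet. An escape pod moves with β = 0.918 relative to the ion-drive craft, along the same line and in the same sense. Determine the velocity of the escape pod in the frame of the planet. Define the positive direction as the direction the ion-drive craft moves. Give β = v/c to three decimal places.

With v = 0.869 and u' = 0.918 (in units of c),
u = (u' + v)/(1 + u'v/c²):
u = (0.918 + 0.869) / (1 + 0.918·0.869) = 1.7870/1.7977 = 0.9940
(Galilean addition would give +1.787c, exceeding c.)

β = 0.994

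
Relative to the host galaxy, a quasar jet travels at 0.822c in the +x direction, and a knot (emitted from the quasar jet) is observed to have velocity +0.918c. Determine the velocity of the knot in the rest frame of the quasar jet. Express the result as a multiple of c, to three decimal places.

+0.391c

Invert the composition law: u' = (u − v)/(1 − uv/c²).
u' = (0.918 − 0.822) / (1 − (0.918)(0.822)) = 0.0960/0.2454 = 0.3912.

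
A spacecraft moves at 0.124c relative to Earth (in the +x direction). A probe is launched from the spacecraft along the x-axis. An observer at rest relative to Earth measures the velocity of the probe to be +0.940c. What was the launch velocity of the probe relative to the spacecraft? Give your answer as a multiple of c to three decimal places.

+0.924c

Invert the composition law: u' = (u − v)/(1 − uv/c²).
u' = (0.940 − 0.124) / (1 − (0.940)(0.124)) = 0.8160/0.8834 = 0.9237.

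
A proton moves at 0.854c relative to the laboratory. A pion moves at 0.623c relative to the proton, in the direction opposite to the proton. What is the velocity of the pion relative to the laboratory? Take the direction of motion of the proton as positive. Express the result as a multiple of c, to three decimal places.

With v = 0.854 and u' = -0.623 (in units of c),
u = (u' + v)/(1 + u'v/c²):
u = (-0.623 + 0.854) / (1 + (-0.623)·0.854) = 0.2310/0.4680 = 0.4936

+0.494c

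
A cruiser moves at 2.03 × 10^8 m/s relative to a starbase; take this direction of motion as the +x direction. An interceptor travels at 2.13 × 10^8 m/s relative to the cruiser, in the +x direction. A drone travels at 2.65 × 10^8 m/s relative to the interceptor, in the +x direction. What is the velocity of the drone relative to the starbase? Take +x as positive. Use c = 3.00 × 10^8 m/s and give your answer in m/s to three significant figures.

Apply u = (u' + v)/(1 + u'v/c²) successively, working outward toward the starbase.
(Dividing each given speed by c = 3.00 × 10^8 m/s to work in units of c.)
Start: velocity of the cruiser relative to the starbase = 0.6767c.
Compose with the interceptor (u' = 0.710 in the cruiser frame): u_1 = (0.710 + 0.677) / (1 + 0.710·0.677) = 1.3867/1.4804 = 0.9367.
Compose with the drone (u' = 0.883 in the interceptor frame): u_2 = (0.883 + 0.937) / (1 + 0.883·0.937) = 1.8200/1.8274 = 0.9960.
So u = 0.9960 × 3.00 × 10^8 m/s.

2.99 × 10^8 m/s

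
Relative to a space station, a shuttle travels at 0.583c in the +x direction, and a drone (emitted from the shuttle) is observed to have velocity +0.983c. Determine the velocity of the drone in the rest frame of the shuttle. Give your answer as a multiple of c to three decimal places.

+0.937c

Invert the composition law: u' = (u − v)/(1 − uv/c²).
u' = (0.983 − 0.583) / (1 − (0.983)(0.583)) = 0.4000/0.4269 = 0.9370.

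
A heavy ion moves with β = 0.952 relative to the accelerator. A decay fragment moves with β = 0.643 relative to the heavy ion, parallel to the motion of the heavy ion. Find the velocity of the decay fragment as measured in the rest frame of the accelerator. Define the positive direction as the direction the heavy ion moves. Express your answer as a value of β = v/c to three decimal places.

With v = 0.952 and u' = 0.643 (in units of c),
u = (u' + v)/(1 + u'v/c²):
u = (0.643 + 0.952) / (1 + 0.643·0.952) = 1.5950/1.6121 = 0.9894
(Galilean addition would give +1.595c, exceeding c.)

β = 0.989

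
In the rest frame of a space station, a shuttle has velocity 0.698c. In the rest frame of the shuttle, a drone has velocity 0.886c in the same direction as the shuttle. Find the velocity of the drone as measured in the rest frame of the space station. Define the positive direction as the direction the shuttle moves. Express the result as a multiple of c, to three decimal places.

With v = 0.698 and u' = 0.886 (in units of c),
u = (u' + v)/(1 + u'v/c²):
u = (0.886 + 0.698) / (1 + 0.886·0.698) = 1.5840/1.6184 = 0.9787

0.979c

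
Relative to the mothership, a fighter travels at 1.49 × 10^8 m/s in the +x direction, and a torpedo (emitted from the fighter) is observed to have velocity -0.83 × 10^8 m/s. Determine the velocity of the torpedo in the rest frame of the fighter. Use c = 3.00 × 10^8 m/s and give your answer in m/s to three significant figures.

v = 0.497c, u = -0.277c.
Invert the composition law: u' = (u − v)/(1 − uv/c²).
u' = (-0.277 − 0.497) / (1 − (-0.277)(0.497)) = -0.7733/1.1374 = -0.6799.
u' = -0.6799 × 3.00 × 10^8 m/s.

-2.04 × 10^8 m/s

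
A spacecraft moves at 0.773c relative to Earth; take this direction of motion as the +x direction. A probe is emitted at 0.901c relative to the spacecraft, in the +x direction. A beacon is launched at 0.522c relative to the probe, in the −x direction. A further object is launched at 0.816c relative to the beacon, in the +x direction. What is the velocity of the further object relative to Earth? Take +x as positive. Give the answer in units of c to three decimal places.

+0.996c

Apply u = (u' + v)/(1 + u'v/c²) successively, working outward toward Earth.
Start: velocity of the spacecraft relative to Earth = 0.7730c.
Compose with the probe (u' = 0.901 in the spacecraft frame): u_1 = (0.901 + 0.773) / (1 + 0.901·0.773) = 1.6740/1.6965 = 0.9868.
Compose with the beacon (u' = -0.522 in the probe frame): u_2 = (-0.522 + 0.987) / (1 + (-0.522)·0.987) = 0.4648/0.4849 = 0.9584.
Compose with the further object (u' = 0.816 in the beacon frame): u_3 = (0.816 + 0.958) / (1 + 0.816·0.958) = 1.7744/1.7821 = 0.9957.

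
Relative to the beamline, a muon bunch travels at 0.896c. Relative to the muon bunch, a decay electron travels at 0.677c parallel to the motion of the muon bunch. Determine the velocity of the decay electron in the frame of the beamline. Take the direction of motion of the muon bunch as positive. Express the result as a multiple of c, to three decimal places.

With v = 0.896 and u' = 0.677 (in units of c),
u = (u' + v)/(1 + u'v/c²):
u = (0.677 + 0.896) / (1 + 0.677·0.896) = 1.5730/1.6066 = 0.9791
(Galilean addition would give +1.573c, exceeding c.)

0.979c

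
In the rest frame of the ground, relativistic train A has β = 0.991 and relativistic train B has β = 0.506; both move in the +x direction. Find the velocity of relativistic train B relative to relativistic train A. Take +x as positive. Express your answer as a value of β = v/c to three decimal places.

β_A = 0.991, β_B = 0.506.
Transform to A's frame with the inverse velocity-addition law: u' = (u − v)/(1 − uv/c²), taking u = β_B and v = β_A.
u' = (0.506 − 0.991) / (1 − (0.991)(0.506)) = -0.4850/0.4986 = -0.9728.

β = -0.973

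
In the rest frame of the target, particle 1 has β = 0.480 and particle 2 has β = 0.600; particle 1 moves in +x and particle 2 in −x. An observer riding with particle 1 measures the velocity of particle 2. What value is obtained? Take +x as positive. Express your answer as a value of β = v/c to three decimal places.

β_A = 0.480, β_B = -0.600.
Transform to A's frame with the inverse velocity-addition law: u' = (u − v)/(1 − uv/c²), taking u = β_B and v = β_A.
u' = (-0.600 − 0.480) / (1 − (0.480)(-0.600)) = -1.0800/1.2880 = -0.8385.

β = -0.839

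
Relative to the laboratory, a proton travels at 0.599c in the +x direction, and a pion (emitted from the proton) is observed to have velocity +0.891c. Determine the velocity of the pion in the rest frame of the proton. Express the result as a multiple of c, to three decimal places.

+0.626c

Invert the composition law: u' = (u − v)/(1 − uv/c²).
u' = (0.891 − 0.599) / (1 − (0.891)(0.599)) = 0.2920/0.4663 = 0.6262.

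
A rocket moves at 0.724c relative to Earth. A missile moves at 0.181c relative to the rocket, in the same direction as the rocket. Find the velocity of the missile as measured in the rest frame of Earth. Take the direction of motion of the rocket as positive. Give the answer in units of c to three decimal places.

With v = 0.724 and u' = 0.181 (in units of c),
u = (u' + v)/(1 + u'v/c²):
u = (0.181 + 0.724) / (1 + 0.181·0.724) = 0.9050/1.1310 = 0.8001
(Galilean addition would give +0.905c.)

0.800c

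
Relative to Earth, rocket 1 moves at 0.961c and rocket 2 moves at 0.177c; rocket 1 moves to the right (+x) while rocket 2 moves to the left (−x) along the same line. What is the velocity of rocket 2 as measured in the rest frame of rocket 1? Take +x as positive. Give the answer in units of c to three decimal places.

β_A = 0.961, β_B = -0.177.
Transform to A's frame with the inverse velocity-addition law: u' = (u − v)/(1 − uv/c²), taking u = β_B and v = β_A.
u' = (-0.177 − 0.961) / (1 − (0.961)(-0.177)) = -1.1380/1.1701 = -0.9726.

-0.973c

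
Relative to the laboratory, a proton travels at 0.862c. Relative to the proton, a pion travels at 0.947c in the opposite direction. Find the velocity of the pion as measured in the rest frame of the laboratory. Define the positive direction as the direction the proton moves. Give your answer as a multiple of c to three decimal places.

With v = 0.862 and u' = -0.947 (in units of c),
u = (u' + v)/(1 + u'v/c²):
u = (-0.947 + 0.862) / (1 + (-0.947)·0.862) = -0.0850/0.1837 = -0.4627

-0.463c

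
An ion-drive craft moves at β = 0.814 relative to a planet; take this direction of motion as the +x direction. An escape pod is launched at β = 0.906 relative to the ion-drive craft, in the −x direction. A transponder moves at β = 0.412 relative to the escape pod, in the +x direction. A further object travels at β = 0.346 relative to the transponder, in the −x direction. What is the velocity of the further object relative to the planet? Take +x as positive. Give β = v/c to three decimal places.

β = -0.281

Apply u = (u' + v)/(1 + u'v/c²) successively, working outward toward the planet.
Start: velocity of the ion-drive craft relative to the planet = 0.8140c.
Compose with the escape pod (u' = -0.906 in the ion-drive craft frame): u_1 = (-0.906 + 0.814) / (1 + (-0.906)·0.814) = -0.0920/0.2625 = -0.3505.
Compose with the transponder (u' = 0.412 in the escape pod frame): u_2 = (0.412 + (-0.350)) / (1 + 0.412·(-0.350)) = 0.0615/0.8556 = 0.0719.
Compose with the further object (u' = -0.346 in the transponder frame): u_3 = (-0.346 + 0.072) / (1 + (-0.346)·0.072) = -0.2741/0.9751 = -0.2811.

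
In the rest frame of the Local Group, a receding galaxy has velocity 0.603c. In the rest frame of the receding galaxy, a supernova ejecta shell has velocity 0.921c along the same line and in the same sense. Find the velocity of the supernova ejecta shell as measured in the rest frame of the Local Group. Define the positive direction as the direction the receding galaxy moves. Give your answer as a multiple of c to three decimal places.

0.980c

With v = 0.603 and u' = 0.921 (in units of c),
u = (u' + v)/(1 + u'v/c²):
u = (0.921 + 0.603) / (1 + 0.921·0.603) = 1.5240/1.5554 = 0.9798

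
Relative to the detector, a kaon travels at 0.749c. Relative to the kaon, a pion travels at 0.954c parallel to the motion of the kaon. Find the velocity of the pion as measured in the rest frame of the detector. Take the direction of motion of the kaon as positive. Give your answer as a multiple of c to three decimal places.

With v = 0.749 and u' = 0.954 (in units of c),
u = (u' + v)/(1 + u'v/c²):
u = (0.954 + 0.749) / (1 + 0.954·0.749) = 1.7030/1.7145 = 0.9933

0.993c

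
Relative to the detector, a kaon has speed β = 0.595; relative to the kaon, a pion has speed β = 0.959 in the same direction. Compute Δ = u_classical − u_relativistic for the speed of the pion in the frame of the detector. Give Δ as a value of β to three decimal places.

Galilean: u_cl = 0.959 + 0.595 = 1.5540.
Relativistic: u_rel = (0.959 + 0.595) / (1 + 0.959·0.595) = 1.5540/1.5706 = 0.9894.
Δ = 1.5540 − 0.9894 = 0.5646.
(The classical prediction exceeds c; the relativistic result does not.)

Δ = 0.565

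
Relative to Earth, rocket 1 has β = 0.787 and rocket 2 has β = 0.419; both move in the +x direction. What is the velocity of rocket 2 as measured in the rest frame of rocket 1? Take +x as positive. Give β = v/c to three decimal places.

β_A = 0.787, β_B = 0.419.
Transform to A's frame with the inverse velocity-addition law: u' = (u − v)/(1 − uv/c²), taking u = β_B and v = β_A.
u' = (0.419 − 0.787) / (1 − (0.787)(0.419)) = -0.3680/0.6702 = -0.5491.

β = -0.549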